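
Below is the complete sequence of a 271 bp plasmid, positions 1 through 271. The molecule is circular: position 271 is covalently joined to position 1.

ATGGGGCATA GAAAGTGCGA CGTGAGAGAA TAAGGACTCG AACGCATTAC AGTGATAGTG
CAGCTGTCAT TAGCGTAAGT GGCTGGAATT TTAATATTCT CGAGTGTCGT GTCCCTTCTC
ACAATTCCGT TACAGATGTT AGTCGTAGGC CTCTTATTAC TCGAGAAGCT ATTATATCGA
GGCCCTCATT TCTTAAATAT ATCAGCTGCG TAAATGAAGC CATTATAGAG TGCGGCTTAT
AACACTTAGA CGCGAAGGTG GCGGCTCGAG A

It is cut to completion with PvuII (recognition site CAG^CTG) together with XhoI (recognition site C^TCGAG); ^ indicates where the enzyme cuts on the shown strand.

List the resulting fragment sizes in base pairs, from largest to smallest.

PvuII sites (CAGCTG) start at positions 61, 203.
PvuII cuts after base 3 of each site, so after positions 63, 205.
XhoI sites (CTCGAG) start at positions 99, 160, 265.
XhoI cuts after the first base of each site, so after positions 99, 160, 265.
Combined cut positions: 63, 99, 160, 205, 265.
Circular molecule, 5 cuts → 5 fragments:
  64–99 → 36 bp
  100–160 → 61 bp
  161–205 → 45 bp
  206–265 → 60 bp
  266–271 then 1–63 → 6 + 63 = 69 bp
Sorted largest to smallest: 69, 61, 60, 45, 36 bp.

69, 61, 60, 45, 36 bp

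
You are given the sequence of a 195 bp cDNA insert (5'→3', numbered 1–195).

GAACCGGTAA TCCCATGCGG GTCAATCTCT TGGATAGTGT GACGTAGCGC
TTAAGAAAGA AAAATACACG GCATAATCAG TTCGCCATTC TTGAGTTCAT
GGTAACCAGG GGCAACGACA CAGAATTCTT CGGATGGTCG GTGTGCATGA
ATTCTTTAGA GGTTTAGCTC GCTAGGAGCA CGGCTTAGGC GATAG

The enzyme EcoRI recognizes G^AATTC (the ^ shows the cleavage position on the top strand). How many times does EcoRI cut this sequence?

2

GAATTC occurs starting at positions 123, 149.
EcoRI cuts at 2 sites.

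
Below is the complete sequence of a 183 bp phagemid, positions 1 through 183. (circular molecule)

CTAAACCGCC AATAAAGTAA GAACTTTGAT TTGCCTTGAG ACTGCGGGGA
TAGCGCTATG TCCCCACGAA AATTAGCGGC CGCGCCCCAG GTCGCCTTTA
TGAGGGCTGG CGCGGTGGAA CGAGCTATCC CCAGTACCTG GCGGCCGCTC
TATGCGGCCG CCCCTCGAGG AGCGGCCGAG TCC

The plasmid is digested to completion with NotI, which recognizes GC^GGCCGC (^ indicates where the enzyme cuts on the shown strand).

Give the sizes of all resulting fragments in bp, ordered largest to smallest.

105, 65, 13 bp

NotI sites (GCGGCCGC) start at positions 76, 141, 154.
NotI cuts after base 2 of each site, so after positions 77, 142, 155.
Circular molecule, 3 cuts → 3 fragments:
  78–142 → 65 bp
  143–155 → 13 bp
  156–183 then 1–77 → 28 + 77 = 105 bp
Sorted largest to smallest: 105, 65, 13 bp.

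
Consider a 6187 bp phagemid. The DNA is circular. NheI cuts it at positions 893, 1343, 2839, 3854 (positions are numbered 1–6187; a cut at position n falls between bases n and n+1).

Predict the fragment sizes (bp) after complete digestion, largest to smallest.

Circular molecule, 4 cuts → 4 fragments:
  1343 − 893 = 450 bp
  2839 − 1343 = 1496 bp
  3854 − 2839 = 1015 bp
  wrap: 6187 − 3854 + 893 = 3226 bp
Sorted largest to smallest: 3226, 1496, 1015, 450 bp.

3226, 1496, 1015, 450 bp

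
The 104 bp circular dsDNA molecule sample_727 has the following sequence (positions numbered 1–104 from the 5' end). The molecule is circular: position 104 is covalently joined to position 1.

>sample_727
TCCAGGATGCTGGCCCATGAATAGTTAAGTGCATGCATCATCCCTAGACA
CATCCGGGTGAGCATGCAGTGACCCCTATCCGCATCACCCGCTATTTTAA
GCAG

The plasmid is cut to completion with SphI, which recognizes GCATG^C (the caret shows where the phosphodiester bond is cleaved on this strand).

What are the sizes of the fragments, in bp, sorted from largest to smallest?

SphI sites (GCATGC) start at positions 31, 62.
SphI cuts after base 5 of each site (before the last base), so after positions 35, 66.
Circular molecule, 2 cuts → 2 fragments:
  36–66 → 31 bp
  67–104 then 1–35 → 38 + 35 = 73 bp
Sorted largest to smallest: 73, 31 bp.

73, 31 bp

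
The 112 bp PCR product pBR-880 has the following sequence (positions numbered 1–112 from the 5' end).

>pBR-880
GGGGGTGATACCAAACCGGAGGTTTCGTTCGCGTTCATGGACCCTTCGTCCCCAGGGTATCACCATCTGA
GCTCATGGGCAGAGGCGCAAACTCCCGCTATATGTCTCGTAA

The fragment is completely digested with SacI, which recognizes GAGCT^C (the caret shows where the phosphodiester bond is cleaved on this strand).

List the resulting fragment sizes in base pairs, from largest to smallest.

73, 39 bp

The SacI site (GAGCTC) starts at position 69.
SacI cuts after base 5 of each site (before the last base), so after position 73.
Linear molecule, 1 cut → 2 fragments:
  1–73 → 73 bp
  74–112 → 39 bp
Sorted largest to smallest: 73, 39 bp.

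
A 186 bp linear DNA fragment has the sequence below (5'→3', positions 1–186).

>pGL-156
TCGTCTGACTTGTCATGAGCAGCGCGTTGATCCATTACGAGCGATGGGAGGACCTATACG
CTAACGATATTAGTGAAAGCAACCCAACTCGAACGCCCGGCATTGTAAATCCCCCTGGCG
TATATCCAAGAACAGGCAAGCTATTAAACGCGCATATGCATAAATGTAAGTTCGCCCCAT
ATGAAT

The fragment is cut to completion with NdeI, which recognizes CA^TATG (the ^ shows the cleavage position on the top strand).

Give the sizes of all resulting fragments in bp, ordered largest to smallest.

NdeI sites (CATATG) start at positions 153, 178.
NdeI cuts after base 2 of each site, so after positions 154, 179.
Linear molecule, 2 cuts → 3 fragments:
  1–154 → 154 bp
  155–179 → 25 bp
  180–186 → 7 bp
Sorted largest to smallest: 154, 25, 7 bp.

154, 25, 7 bp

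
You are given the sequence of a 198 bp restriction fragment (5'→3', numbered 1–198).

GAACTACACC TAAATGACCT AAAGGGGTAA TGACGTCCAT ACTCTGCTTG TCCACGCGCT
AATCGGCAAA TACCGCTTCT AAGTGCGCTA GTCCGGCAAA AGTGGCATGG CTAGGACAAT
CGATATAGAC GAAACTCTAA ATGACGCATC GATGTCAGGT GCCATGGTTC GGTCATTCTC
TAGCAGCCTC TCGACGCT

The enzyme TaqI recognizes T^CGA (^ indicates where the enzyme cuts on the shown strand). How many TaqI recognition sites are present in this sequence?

TCGA occurs starting at positions 120, 149, 191.
TaqI cuts at 3 sites.

3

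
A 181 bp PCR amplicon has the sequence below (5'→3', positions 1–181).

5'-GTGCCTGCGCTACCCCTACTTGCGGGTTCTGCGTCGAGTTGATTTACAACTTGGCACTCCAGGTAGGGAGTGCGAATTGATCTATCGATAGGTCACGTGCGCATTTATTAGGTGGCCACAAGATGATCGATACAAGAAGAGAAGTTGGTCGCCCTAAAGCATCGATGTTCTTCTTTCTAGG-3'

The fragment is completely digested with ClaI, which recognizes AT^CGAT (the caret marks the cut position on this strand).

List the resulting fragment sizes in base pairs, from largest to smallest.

85, 42, 35, 19 bp

ClaI sites (ATCGAT) start at positions 84, 126, 161.
ClaI cuts after base 2 of each site, so after positions 85, 127, 162.
Linear molecule, 3 cuts → 4 fragments:
  1–85 → 85 bp
  86–127 → 42 bp
  128–162 → 35 bp
  163–181 → 19 bp
Sorted largest to smallest: 85, 42, 35, 19 bp.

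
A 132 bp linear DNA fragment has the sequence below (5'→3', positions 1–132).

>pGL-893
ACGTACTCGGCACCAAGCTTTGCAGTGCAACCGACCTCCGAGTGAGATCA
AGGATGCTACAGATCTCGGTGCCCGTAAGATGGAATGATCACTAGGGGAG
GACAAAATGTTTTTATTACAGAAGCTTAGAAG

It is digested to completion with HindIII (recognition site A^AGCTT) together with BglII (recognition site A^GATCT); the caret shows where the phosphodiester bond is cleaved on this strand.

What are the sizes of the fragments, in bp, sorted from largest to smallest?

HindIII sites (AAGCTT) start at positions 15, 122.
HindIII cuts after the first base of each site, so after positions 15, 122.
The BglII site (AGATCT) starts at position 61.
BglII cuts after the first base of each site, so after position 61.
Combined cut positions: 15, 61, 122.
Linear molecule, 3 cuts → 4 fragments:
  1–15 → 15 bp
  16–61 → 46 bp
  62–122 → 61 bp
  123–132 → 10 bp
Sorted largest to smallest: 61, 46, 15, 10 bp.

61, 46, 15, 10 bp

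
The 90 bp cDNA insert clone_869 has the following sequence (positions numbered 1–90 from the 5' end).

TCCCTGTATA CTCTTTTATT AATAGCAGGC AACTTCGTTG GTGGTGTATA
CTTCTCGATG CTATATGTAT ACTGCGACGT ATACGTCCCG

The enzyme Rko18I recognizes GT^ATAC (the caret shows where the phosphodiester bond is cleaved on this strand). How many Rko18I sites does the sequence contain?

GTATAC occurs starting at positions 6, 46, 67, 79.
Rko18I cuts at 4 sites.

4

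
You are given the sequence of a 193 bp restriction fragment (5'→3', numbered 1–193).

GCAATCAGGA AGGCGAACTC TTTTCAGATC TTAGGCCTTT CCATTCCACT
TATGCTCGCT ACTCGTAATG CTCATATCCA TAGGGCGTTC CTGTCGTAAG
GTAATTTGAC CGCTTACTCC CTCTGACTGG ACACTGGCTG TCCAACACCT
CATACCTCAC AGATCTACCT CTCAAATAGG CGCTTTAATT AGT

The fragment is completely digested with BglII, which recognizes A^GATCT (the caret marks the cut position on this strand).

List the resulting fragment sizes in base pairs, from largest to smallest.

BglII sites (AGATCT) start at positions 26, 161.
BglII cuts after the first base of each site, so after positions 26, 161.
Linear molecule, 2 cuts → 3 fragments:
  1–26 → 26 bp
  27–161 → 135 bp
  162–193 → 32 bp
Sorted largest to smallest: 135, 32, 26 bp.

135, 32, 26 bp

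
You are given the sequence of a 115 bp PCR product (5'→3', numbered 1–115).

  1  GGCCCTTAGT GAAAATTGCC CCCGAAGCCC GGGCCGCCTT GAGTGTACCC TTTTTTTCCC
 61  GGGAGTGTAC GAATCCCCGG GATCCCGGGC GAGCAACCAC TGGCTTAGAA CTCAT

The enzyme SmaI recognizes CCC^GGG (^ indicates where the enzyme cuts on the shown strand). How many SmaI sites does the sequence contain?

CCCGGG occurs starting at positions 28, 58, 76, 84.
SmaI cuts at 4 sites.

4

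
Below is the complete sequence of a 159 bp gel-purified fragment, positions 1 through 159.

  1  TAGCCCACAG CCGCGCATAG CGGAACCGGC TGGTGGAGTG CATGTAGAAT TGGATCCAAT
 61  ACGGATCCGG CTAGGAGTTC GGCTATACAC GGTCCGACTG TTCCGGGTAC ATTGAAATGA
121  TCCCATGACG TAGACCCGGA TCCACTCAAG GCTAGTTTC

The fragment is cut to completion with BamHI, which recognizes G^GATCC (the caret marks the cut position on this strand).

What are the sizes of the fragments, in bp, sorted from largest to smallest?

75, 52, 21, 11 bp

BamHI sites (GGATCC) start at positions 52, 63, 138.
BamHI cuts after the first base of each site, so after positions 52, 63, 138.
Linear molecule, 3 cuts → 4 fragments:
  1–52 → 52 bp
  53–63 → 11 bp
  64–138 → 75 bp
  139–159 → 21 bp
Sorted largest to smallest: 75, 52, 21, 11 bp.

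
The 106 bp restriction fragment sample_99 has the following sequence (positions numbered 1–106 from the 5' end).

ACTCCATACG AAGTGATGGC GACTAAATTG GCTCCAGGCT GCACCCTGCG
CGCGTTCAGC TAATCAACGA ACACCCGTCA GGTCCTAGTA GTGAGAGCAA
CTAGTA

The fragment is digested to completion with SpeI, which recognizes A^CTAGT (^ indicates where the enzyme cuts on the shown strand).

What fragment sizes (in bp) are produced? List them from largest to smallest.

100, 6 bp

The SpeI site (ACTAGT) starts at position 100.
SpeI cuts after the first base of each site, so after position 100.
Linear molecule, 1 cut → 2 fragments:
  1–100 → 100 bp
  101–106 → 6 bp
Sorted largest to smallest: 100, 6 bp.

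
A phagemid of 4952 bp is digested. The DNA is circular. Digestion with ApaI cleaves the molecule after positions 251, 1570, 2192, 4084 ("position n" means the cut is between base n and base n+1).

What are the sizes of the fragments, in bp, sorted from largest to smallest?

Circular molecule, 4 cuts → 4 fragments:
  1570 − 251 = 1319 bp
  2192 − 1570 = 622 bp
  4084 − 2192 = 1892 bp
  wrap: 4952 − 4084 + 251 = 1119 bp
Sorted largest to smallest: 1892, 1319, 1119, 622 bp.

1892, 1319, 1119, 622 bp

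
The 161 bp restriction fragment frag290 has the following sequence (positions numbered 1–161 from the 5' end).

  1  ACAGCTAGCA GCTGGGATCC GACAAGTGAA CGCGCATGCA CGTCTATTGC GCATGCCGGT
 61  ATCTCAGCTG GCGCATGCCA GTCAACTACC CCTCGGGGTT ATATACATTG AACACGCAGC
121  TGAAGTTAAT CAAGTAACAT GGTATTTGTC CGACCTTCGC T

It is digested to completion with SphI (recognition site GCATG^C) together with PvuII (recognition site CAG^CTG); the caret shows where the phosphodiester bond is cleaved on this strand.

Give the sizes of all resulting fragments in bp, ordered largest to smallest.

SphI sites (GCATGC) start at positions 34, 51, 73.
SphI cuts after base 5 of each site (before the last base), so after positions 38, 55, 77.
PvuII sites (CAGCTG) start at positions 9, 65, 117.
PvuII cuts after base 3 of each site, so after positions 11, 67, 119.
Combined cut positions: 11, 38, 55, 67, 77, 119.
Linear molecule, 6 cuts → 7 fragments:
  1–11 → 11 bp
  12–38 → 27 bp
  39–55 → 17 bp
  56–67 → 12 bp
  68–77 → 10 bp
  78–119 → 42 bp
  120–161 → 42 bp
Sorted largest to smallest: 42, 42, 27, 17, 12, 11, 10 bp.

42, 42, 27, 17, 12, 11, 10 bp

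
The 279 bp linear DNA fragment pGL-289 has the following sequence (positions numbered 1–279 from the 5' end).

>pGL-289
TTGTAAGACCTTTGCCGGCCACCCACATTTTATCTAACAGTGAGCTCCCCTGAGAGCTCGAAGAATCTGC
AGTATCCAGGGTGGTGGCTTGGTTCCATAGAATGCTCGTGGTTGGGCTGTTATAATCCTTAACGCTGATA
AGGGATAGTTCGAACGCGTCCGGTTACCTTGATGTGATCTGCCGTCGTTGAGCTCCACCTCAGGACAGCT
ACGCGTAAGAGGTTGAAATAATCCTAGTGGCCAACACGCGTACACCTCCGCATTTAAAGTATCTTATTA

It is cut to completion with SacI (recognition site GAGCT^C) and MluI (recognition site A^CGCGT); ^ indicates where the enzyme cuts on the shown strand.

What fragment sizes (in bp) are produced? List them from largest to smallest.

96, 46, 40, 35, 33, 17, 12 bp

SacI sites (GAGCTC) start at positions 42, 54, 190.
SacI cuts after base 5 of each site (before the last base), so after positions 46, 58, 194.
MluI sites (ACGCGT) start at positions 154, 211, 246.
MluI cuts after the first base of each site, so after positions 154, 211, 246.
Combined cut positions: 46, 58, 154, 194, 211, 246.
Linear molecule, 6 cuts → 7 fragments:
  1–46 → 46 bp
  47–58 → 12 bp
  59–154 → 96 bp
  155–194 → 40 bp
  195–211 → 17 bp
  212–246 → 35 bp
  247–279 → 33 bp
Sorted largest to smallest: 96, 46, 40, 35, 33, 17, 12 bp.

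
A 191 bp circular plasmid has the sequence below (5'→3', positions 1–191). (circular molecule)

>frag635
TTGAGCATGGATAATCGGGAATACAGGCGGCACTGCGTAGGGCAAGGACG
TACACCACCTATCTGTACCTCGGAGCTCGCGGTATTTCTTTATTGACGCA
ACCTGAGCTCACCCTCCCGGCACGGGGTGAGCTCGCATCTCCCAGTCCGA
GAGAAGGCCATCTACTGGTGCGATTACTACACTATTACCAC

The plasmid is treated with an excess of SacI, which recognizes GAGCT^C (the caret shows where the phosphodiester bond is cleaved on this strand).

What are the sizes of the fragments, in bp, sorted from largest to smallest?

SacI sites (GAGCTC) start at positions 73, 105, 129.
SacI cuts after base 5 of each site (before the last base), so after positions 77, 109, 133.
Circular molecule, 3 cuts → 3 fragments:
  78–109 → 32 bp
  110–133 → 24 bp
  134–191 then 1–77 → 58 + 77 = 135 bp
Sorted largest to smallest: 135, 32, 24 bp.

135, 32, 24 bp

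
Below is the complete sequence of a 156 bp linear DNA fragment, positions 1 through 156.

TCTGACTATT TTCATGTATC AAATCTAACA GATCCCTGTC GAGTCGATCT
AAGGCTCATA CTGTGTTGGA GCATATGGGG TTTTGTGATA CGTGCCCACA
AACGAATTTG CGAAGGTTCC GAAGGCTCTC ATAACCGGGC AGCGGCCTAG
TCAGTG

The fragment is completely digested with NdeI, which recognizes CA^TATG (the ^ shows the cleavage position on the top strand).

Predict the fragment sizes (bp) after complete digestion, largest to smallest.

83, 73 bp

The NdeI site (CATATG) starts at position 72.
NdeI cuts after base 2 of each site, so after position 73.
Linear molecule, 1 cut → 2 fragments:
  1–73 → 73 bp
  74–156 → 83 bp
Sorted largest to smallest: 83, 73 bp.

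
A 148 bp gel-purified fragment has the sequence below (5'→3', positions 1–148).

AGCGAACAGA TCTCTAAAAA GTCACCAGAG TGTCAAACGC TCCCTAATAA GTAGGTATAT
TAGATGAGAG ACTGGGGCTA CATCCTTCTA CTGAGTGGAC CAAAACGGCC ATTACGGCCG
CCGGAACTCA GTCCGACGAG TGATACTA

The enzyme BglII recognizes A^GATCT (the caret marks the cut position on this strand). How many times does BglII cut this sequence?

1

AGATCT occurs starting at position 8.
BglII cuts at 1 site.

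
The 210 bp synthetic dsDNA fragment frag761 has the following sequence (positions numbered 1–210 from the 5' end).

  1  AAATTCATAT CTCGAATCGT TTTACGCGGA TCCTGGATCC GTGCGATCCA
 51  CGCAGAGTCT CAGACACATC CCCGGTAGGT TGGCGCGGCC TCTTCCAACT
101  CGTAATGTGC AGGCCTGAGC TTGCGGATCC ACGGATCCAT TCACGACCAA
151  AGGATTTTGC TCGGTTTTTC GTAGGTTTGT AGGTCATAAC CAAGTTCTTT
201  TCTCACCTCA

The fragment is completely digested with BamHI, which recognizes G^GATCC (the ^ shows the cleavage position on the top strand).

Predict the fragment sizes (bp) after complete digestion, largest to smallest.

BamHI sites (GGATCC) start at positions 28, 35, 125, 133.
BamHI cuts after the first base of each site, so after positions 28, 35, 125, 133.
Linear molecule, 4 cuts → 5 fragments:
  1–28 → 28 bp
  29–35 → 7 bp
  36–125 → 90 bp
  126–133 → 8 bp
  134–210 → 77 bp
Sorted largest to smallest: 90, 77, 28, 8, 7 bp.

90, 77, 28, 8, 7 bp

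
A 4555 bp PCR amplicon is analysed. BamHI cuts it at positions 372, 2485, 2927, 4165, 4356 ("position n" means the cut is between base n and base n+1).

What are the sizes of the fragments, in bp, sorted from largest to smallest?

Linear molecule, 5 cuts → 6 fragments:
  372 − 0 = 372 bp
  2485 − 372 = 2113 bp
  2927 − 2485 = 442 bp
  4165 − 2927 = 1238 bp
  4356 − 4165 = 191 bp
  4555 − 4356 = 199 bp
Sorted largest to smallest: 2113, 1238, 442, 372, 199, 191 bp.

2113, 1238, 442, 372, 199, 191 bp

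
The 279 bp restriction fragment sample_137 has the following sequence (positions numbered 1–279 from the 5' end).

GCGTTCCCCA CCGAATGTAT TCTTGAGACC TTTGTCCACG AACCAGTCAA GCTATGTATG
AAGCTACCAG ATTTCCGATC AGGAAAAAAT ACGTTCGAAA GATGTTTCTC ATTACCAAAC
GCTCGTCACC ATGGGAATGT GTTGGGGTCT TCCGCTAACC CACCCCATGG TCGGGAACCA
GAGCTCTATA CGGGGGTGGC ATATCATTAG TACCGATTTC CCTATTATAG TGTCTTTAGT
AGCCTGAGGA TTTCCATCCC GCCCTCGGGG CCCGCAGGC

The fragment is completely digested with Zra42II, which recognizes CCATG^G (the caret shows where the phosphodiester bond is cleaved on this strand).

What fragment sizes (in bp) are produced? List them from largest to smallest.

133, 110, 36 bp

Zra42II sites (CCATGG) start at positions 129, 165.
Zra42II cuts after base 5 of each site (before the last base), so after positions 133, 169.
Linear molecule, 2 cuts → 3 fragments:
  1–133 → 133 bp
  134–169 → 36 bp
  170–279 → 110 bp
Sorted largest to smallest: 133, 110, 36 bp.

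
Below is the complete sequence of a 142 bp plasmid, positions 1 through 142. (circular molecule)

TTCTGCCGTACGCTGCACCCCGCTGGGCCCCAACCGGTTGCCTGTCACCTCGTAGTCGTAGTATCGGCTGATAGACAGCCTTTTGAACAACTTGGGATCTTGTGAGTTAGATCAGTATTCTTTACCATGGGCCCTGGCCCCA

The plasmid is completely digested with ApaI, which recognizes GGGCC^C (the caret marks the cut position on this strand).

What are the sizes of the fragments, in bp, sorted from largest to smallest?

104, 38 bp

ApaI sites (GGGCCC) start at positions 25, 129.
ApaI cuts after base 5 of each site (before the last base), so after positions 29, 133.
Circular molecule, 2 cuts → 2 fragments:
  30–133 → 104 bp
  134–142 then 1–29 → 9 + 29 = 38 bp
Sorted largest to smallest: 104, 38 bp.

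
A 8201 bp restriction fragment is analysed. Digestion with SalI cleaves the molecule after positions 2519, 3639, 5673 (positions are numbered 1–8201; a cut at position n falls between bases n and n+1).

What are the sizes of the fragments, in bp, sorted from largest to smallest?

Linear molecule, 3 cuts → 4 fragments:
  2519 − 0 = 2519 bp
  3639 − 2519 = 1120 bp
  5673 − 3639 = 2034 bp
  8201 − 5673 = 2528 bp
Sorted largest to smallest: 2528, 2519, 2034, 1120 bp.

2528, 2519, 2034, 1120 bp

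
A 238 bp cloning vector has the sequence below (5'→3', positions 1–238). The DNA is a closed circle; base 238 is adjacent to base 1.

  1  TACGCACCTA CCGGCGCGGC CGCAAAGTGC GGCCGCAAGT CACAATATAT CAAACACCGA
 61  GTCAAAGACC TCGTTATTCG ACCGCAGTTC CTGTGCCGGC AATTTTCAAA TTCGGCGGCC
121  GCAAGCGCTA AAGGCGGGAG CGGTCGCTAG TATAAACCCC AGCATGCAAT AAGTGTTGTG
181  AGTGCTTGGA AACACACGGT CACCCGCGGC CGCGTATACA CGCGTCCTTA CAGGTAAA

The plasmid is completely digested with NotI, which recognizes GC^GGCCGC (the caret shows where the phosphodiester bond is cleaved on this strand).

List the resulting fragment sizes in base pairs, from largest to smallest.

91, 86, 48, 13 bp

NotI sites (GCGGCCGC) start at positions 16, 29, 115, 206.
NotI cuts after base 2 of each site, so after positions 17, 30, 116, 207.
Circular molecule, 4 cuts → 4 fragments:
  18–30 → 13 bp
  31–116 → 86 bp
  117–207 → 91 bp
  208–238 then 1–17 → 31 + 17 = 48 bp
Sorted largest to smallest: 91, 86, 48, 13 bp.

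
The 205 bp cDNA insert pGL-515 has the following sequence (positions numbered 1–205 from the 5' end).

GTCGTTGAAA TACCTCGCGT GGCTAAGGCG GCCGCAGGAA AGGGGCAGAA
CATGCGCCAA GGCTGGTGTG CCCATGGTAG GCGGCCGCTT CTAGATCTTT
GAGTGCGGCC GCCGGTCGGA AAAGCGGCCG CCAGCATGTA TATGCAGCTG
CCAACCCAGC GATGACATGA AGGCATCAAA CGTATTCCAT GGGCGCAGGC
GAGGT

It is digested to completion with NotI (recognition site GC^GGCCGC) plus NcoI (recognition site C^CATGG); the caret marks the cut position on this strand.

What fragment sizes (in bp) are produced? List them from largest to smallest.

62, 43, 29, 24, 19, 18, 10 bp

NotI sites (GCGGCCGC) start at positions 28, 81, 105, 124.
NotI cuts after base 2 of each site, so after positions 29, 82, 106, 125.
NcoI sites (CCATGG) start at positions 72, 187.
NcoI cuts after the first base of each site, so after positions 72, 187.
Combined cut positions: 29, 72, 82, 106, 125, 187.
Linear molecule, 6 cuts → 7 fragments:
  1–29 → 29 bp
  30–72 → 43 bp
  73–82 → 10 bp
  83–106 → 24 bp
  107–125 → 19 bp
  126–187 → 62 bp
  188–205 → 18 bp
Sorted largest to smallest: 62, 43, 29, 24, 19, 18, 10 bp.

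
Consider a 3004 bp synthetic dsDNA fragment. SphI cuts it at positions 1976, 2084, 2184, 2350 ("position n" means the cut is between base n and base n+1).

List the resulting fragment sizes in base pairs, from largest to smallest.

1976, 654, 166, 108, 100 bp

Linear molecule, 4 cuts → 5 fragments:
  1976 − 0 = 1976 bp
  2084 − 1976 = 108 bp
  2184 − 2084 = 100 bp
  2350 − 2184 = 166 bp
  3004 − 2350 = 654 bp
Sorted largest to smallest: 1976, 654, 166, 108, 100 bp.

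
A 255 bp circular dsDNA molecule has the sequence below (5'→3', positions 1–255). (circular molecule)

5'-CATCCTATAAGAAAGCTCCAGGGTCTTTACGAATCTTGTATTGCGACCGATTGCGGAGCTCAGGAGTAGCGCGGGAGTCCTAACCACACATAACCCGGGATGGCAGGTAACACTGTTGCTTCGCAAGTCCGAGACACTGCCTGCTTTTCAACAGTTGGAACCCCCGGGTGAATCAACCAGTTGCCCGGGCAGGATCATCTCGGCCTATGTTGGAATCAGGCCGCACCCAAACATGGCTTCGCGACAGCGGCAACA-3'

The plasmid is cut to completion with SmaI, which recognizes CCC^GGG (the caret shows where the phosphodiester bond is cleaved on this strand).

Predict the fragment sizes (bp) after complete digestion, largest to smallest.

SmaI sites (CCCGGG) start at positions 94, 163, 184.
SmaI cuts after base 3 of each site, so after positions 96, 165, 186.
Circular molecule, 3 cuts → 3 fragments:
  97–165 → 69 bp
  166–186 → 21 bp
  187–255 then 1–96 → 69 + 96 = 165 bp
Sorted largest to smallest: 165, 69, 21 bp.

165, 69, 21 bp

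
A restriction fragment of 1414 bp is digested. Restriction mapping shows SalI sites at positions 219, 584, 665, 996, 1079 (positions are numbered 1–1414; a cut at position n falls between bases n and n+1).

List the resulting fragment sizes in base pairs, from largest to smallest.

Linear molecule, 5 cuts → 6 fragments:
  219 − 0 = 219 bp
  584 − 219 = 365 bp
  665 − 584 = 81 bp
  996 − 665 = 331 bp
  1079 − 996 = 83 bp
  1414 − 1079 = 335 bp
Sorted largest to smallest: 365, 335, 331, 219, 83, 81 bp.

365, 335, 331, 219, 83, 81 bp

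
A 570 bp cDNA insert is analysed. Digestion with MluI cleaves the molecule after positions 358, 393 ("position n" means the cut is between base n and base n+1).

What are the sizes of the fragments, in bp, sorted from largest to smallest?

358, 177, 35 bp

Linear molecule, 2 cuts → 3 fragments:
  358 − 0 = 358 bp
  393 − 358 = 35 bp
  570 − 393 = 177 bp
Sorted largest to smallest: 358, 177, 35 bp.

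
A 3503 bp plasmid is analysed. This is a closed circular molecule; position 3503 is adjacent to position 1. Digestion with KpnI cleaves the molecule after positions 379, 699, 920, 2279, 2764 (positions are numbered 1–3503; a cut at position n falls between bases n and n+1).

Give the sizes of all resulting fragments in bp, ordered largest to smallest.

1359, 1118, 485, 320, 221 bp

Circular molecule, 5 cuts → 5 fragments:
  699 − 379 = 320 bp
  920 − 699 = 221 bp
  2279 − 920 = 1359 bp
  2764 − 2279 = 485 bp
  wrap: 3503 − 2764 + 379 = 1118 bp
Sorted largest to smallest: 1359, 1118, 485, 320, 221 bp.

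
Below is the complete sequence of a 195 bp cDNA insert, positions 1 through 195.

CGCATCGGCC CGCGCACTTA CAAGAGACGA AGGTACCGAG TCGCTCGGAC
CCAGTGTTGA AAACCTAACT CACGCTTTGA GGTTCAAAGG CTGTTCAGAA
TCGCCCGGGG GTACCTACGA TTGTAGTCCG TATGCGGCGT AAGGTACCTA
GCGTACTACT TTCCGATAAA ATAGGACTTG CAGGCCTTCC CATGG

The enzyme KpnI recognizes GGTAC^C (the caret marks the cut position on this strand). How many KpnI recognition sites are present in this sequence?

GGTACC occurs starting at positions 32, 110, 143.
KpnI cuts at 3 sites.

3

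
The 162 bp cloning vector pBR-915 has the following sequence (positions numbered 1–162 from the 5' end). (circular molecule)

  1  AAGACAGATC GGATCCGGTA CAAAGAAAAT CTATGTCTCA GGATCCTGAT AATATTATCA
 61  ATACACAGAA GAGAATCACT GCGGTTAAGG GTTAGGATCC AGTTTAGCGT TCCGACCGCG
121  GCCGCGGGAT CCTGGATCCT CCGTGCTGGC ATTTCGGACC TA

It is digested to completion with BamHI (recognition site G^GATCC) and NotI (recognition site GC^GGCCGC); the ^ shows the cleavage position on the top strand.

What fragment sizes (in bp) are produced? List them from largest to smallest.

54, 39, 30, 24, 8, 7 bp

BamHI sites (GGATCC) start at positions 11, 41, 95, 127, 134.
BamHI cuts after the first base of each site, so after positions 11, 41, 95, 127, 134.
The NotI site (GCGGCCGC) starts at position 118.
NotI cuts after base 2 of each site, so after position 119.
Combined cut positions: 11, 41, 95, 119, 127, 134.
Circular molecule, 6 cuts → 6 fragments:
  12–41 → 30 bp
  42–95 → 54 bp
  96–119 → 24 bp
  120–127 → 8 bp
  128–134 → 7 bp
  135–162 then 1–11 → 28 + 11 = 39 bp
Sorted largest to smallest: 54, 39, 30, 24, 8, 7 bp.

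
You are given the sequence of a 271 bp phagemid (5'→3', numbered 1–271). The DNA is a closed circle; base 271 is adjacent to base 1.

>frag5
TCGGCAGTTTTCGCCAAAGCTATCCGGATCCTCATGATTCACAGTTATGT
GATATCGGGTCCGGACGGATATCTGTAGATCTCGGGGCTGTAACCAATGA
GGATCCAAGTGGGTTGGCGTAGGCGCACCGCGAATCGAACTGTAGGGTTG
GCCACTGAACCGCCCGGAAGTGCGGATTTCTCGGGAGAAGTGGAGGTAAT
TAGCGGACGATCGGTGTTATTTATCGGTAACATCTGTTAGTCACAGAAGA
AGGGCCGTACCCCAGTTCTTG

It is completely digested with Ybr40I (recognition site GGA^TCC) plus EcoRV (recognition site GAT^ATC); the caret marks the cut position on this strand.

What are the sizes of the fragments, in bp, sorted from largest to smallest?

196, 33, 25, 17 bp

Ybr40I sites (GGATCC) start at positions 26, 101.
Ybr40I cuts after base 3 of each site, so after positions 28, 103.
EcoRV sites (GATATC) start at positions 51, 68.
EcoRV cuts after base 3 of each site, so after positions 53, 70.
Combined cut positions: 28, 53, 70, 103.
Circular molecule, 4 cuts → 4 fragments:
  29–53 → 25 bp
  54–70 → 17 bp
  71–103 → 33 bp
  104–271 then 1–28 → 168 + 28 = 196 bp
Sorted largest to smallest: 196, 33, 25, 17 bp.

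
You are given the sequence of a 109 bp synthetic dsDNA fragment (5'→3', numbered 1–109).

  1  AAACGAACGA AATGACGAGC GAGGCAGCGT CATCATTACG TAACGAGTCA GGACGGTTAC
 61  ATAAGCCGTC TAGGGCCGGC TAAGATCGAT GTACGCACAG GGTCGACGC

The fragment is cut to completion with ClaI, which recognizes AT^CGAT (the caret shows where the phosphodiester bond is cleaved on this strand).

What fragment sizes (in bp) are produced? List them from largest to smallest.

The ClaI site (ATCGAT) starts at position 85.
ClaI cuts after base 2 of each site, so after position 86.
Linear molecule, 1 cut → 2 fragments:
  1–86 → 86 bp
  87–109 → 23 bp
Sorted largest to smallest: 86, 23 bp.

86, 23 bp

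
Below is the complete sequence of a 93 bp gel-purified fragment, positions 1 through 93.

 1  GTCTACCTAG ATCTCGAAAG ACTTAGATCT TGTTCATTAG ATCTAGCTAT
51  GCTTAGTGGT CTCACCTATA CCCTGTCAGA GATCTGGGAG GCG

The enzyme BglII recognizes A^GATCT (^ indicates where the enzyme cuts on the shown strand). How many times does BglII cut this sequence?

AGATCT occurs starting at positions 9, 25, 39, 80.
BglII cuts at 4 sites.

4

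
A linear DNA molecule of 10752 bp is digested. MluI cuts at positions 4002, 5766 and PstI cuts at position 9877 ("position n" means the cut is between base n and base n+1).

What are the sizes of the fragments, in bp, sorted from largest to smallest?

4111, 4002, 1764, 875 bp

Combined cut positions (sorted): 4002, 5766, 9877.
Linear molecule, 3 cuts → 4 fragments:
  4002 − 0 = 4002 bp
  5766 − 4002 = 1764 bp
  9877 − 5766 = 4111 bp
  10752 − 9877 = 875 bp
Sorted largest to smallest: 4111, 4002, 1764, 875 bp.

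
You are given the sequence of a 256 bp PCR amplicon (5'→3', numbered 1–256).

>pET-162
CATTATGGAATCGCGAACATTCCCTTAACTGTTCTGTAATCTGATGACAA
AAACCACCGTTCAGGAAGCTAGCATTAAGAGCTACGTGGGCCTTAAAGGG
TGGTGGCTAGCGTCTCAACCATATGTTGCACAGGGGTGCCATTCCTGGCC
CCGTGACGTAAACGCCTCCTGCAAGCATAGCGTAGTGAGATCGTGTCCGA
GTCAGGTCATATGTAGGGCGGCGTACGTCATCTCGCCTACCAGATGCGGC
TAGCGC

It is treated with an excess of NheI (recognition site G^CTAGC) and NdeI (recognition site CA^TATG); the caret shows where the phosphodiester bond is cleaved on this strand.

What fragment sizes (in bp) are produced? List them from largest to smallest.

88, 68, 40, 38, 15, 7 bp

NheI sites (GCTAGC) start at positions 68, 106, 249.
NheI cuts after the first base of each site, so after positions 68, 106, 249.
NdeI sites (CATATG) start at positions 120, 208.
NdeI cuts after base 2 of each site, so after positions 121, 209.
Combined cut positions: 68, 106, 121, 209, 249.
Linear molecule, 5 cuts → 6 fragments:
  1–68 → 68 bp
  69–106 → 38 bp
  107–121 → 15 bp
  122–209 → 88 bp
  210–249 → 40 bp
  250–256 → 7 bp
Sorted largest to smallest: 88, 68, 40, 38, 15, 7 bp.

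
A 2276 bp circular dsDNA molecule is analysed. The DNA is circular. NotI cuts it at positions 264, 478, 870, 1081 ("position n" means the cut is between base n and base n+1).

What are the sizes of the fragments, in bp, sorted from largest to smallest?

1459, 392, 214, 211 bp

Circular molecule, 4 cuts → 4 fragments:
  478 − 264 = 214 bp
  870 − 478 = 392 bp
  1081 − 870 = 211 bp
  wrap: 2276 − 1081 + 264 = 1459 bp
Sorted largest to smallest: 1459, 392, 214, 211 bp.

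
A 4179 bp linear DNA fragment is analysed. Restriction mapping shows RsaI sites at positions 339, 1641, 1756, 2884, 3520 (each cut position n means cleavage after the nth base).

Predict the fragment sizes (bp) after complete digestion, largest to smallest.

1302, 1128, 659, 636, 339, 115 bp

Linear molecule, 5 cuts → 6 fragments:
  339 − 0 = 339 bp
  1641 − 339 = 1302 bp
  1756 − 1641 = 115 bp
  2884 − 1756 = 1128 bp
  3520 − 2884 = 636 bp
  4179 − 3520 = 659 bp
Sorted largest to smallest: 1302, 1128, 659, 636, 339, 115 bp.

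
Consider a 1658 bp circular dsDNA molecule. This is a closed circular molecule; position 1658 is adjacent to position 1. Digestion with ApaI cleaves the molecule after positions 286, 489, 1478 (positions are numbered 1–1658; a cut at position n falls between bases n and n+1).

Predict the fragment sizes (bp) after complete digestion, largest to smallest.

Circular molecule, 3 cuts → 3 fragments:
  489 − 286 = 203 bp
  1478 − 489 = 989 bp
  wrap: 1658 − 1478 + 286 = 466 bp
Sorted largest to smallest: 989, 466, 203 bp.

989, 466, 203 bp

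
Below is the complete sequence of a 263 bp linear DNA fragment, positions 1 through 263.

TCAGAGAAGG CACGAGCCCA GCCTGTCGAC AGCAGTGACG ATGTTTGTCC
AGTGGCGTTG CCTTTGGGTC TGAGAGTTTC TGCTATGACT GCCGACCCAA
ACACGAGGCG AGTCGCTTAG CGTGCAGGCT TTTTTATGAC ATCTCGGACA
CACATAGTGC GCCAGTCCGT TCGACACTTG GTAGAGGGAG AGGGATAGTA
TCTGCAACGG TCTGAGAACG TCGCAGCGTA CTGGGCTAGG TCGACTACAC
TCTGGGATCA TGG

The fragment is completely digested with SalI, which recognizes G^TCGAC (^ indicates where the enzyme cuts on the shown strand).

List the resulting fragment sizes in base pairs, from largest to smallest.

215, 25, 23 bp

SalI sites (GTCGAC) start at positions 25, 240.
SalI cuts after the first base of each site, so after positions 25, 240.
Linear molecule, 2 cuts → 3 fragments:
  1–25 → 25 bp
  26–240 → 215 bp
  241–263 → 23 bp
Sorted largest to smallest: 215, 25, 23 bp.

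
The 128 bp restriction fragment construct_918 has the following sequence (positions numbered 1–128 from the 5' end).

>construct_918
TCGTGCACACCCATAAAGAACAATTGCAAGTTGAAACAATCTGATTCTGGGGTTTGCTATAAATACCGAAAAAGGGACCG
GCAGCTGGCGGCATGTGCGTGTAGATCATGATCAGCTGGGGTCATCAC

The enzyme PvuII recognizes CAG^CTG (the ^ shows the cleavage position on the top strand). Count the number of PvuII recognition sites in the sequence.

CAGCTG occurs starting at positions 82, 113.
PvuII cuts at 2 sites.

2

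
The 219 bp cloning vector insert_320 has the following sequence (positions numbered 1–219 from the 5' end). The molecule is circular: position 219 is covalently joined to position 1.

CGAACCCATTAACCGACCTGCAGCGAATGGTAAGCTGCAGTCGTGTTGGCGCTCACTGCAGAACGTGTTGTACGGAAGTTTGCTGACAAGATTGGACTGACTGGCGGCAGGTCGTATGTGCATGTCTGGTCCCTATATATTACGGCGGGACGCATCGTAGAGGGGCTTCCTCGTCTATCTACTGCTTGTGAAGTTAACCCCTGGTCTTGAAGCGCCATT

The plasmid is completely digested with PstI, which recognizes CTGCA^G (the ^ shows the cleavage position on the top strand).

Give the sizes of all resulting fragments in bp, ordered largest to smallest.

PstI sites (CTGCAG) start at positions 18, 35, 56.
PstI cuts after base 5 of each site (before the last base), so after positions 22, 39, 60.
Circular molecule, 3 cuts → 3 fragments:
  23–39 → 17 bp
  40–60 → 21 bp
  61–219 then 1–22 → 159 + 22 = 181 bp
Sorted largest to smallest: 181, 21, 17 bp.

181, 21, 17 bp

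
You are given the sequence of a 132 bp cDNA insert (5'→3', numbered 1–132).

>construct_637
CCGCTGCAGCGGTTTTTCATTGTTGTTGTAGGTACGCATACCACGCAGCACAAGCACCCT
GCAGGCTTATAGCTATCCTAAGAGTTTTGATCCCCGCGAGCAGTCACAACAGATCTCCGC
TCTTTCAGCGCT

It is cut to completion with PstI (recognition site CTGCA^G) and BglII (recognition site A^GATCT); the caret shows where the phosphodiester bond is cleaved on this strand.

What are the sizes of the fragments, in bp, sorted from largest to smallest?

PstI sites (CTGCAG) start at positions 4, 59.
PstI cuts after base 5 of each site (before the last base), so after positions 8, 63.
The BglII site (AGATCT) starts at position 111.
BglII cuts after the first base of each site, so after position 111.
Combined cut positions: 8, 63, 111.
Linear molecule, 3 cuts → 4 fragments:
  1–8 → 8 bp
  9–63 → 55 bp
  64–111 → 48 bp
  112–132 → 21 bp
Sorted largest to smallest: 55, 48, 21, 8 bp.

55, 48, 21, 8 bp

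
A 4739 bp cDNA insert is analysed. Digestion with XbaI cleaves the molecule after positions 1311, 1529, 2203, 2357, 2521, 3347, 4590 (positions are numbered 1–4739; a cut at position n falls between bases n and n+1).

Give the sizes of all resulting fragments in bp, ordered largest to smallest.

1311, 1243, 826, 674, 218, 164, 154, 149 bp

Linear molecule, 7 cuts → 8 fragments:
  1311 − 0 = 1311 bp
  1529 − 1311 = 218 bp
  2203 − 1529 = 674 bp
  2357 − 2203 = 154 bp
  2521 − 2357 = 164 bp
  3347 − 2521 = 826 bp
  4590 − 3347 = 1243 bp
  4739 − 4590 = 149 bp
Sorted largest to smallest: 1311, 1243, 826, 674, 218, 164, 154, 149 bp.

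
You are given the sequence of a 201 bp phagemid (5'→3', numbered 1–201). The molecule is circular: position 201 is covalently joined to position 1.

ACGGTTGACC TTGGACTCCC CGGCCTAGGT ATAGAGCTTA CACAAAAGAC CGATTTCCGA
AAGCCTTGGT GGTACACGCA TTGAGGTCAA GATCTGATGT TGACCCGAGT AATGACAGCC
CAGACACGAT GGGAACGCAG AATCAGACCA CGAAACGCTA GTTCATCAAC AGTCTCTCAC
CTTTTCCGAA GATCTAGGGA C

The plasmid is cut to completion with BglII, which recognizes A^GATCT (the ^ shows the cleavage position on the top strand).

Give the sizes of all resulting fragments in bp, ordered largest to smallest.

101, 100 bp

BglII sites (AGATCT) start at positions 90, 190.
BglII cuts after the first base of each site, so after positions 90, 190.
Circular molecule, 2 cuts → 2 fragments:
  91–190 → 100 bp
  191–201 then 1–90 → 11 + 90 = 101 bp
Sorted largest to smallest: 101, 100 bp.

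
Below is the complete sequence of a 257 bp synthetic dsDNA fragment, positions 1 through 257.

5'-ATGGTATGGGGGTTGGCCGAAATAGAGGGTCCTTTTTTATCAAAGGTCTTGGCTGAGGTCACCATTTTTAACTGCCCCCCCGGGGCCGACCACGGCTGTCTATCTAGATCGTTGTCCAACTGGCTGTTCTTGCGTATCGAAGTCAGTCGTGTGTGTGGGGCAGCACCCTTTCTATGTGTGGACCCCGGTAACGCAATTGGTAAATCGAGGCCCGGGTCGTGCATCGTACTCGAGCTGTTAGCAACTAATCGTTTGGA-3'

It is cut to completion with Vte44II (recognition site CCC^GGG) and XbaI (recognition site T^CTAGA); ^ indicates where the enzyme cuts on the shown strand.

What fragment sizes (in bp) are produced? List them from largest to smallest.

110, 81, 44, 22 bp

Vte44II sites (CCCGGG) start at positions 79, 211.
Vte44II cuts after base 3 of each site, so after positions 81, 213.
The XbaI site (TCTAGA) starts at position 103.
XbaI cuts after the first base of each site, so after position 103.
Combined cut positions: 81, 103, 213.
Linear molecule, 3 cuts → 4 fragments:
  1–81 → 81 bp
  82–103 → 22 bp
  104–213 → 110 bp
  214–257 → 44 bp
Sorted largest to smallest: 110, 81, 44, 22 bp.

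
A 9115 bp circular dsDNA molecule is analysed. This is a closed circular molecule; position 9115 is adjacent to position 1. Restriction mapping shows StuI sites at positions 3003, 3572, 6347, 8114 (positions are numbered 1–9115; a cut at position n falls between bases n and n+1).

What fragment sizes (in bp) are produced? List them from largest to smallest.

Circular molecule, 4 cuts → 4 fragments:
  3572 − 3003 = 569 bp
  6347 − 3572 = 2775 bp
  8114 − 6347 = 1767 bp
  wrap: 9115 − 8114 + 3003 = 4004 bp
Sorted largest to smallest: 4004, 2775, 1767, 569 bp.

4004, 2775, 1767, 569 bp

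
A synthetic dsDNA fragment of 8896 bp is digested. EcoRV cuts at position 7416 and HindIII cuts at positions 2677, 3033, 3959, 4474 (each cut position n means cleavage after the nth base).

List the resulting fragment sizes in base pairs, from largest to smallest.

Combined cut positions (sorted): 2677, 3033, 3959, 4474, 7416.
Linear molecule, 5 cuts → 6 fragments:
  2677 − 0 = 2677 bp
  3033 − 2677 = 356 bp
  3959 − 3033 = 926 bp
  4474 − 3959 = 515 bp
  7416 − 4474 = 2942 bp
  8896 − 7416 = 1480 bp
Sorted largest to smallest: 2942, 2677, 1480, 926, 515, 356 bp.

2942, 2677, 1480, 926, 515, 356 bp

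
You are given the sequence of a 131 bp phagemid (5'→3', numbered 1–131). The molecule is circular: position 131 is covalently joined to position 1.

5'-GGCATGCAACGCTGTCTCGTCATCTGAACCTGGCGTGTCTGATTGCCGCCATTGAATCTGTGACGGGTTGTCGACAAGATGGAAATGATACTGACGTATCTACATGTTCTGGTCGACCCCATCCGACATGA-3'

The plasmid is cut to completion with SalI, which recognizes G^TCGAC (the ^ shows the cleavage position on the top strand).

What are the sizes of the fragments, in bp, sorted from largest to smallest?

SalI sites (GTCGAC) start at positions 70, 112.
SalI cuts after the first base of each site, so after positions 70, 112.
Circular molecule, 2 cuts → 2 fragments:
  71–112 → 42 bp
  113–131 then 1–70 → 19 + 70 = 89 bp
Sorted largest to smallest: 89, 42 bp.

89, 42 bp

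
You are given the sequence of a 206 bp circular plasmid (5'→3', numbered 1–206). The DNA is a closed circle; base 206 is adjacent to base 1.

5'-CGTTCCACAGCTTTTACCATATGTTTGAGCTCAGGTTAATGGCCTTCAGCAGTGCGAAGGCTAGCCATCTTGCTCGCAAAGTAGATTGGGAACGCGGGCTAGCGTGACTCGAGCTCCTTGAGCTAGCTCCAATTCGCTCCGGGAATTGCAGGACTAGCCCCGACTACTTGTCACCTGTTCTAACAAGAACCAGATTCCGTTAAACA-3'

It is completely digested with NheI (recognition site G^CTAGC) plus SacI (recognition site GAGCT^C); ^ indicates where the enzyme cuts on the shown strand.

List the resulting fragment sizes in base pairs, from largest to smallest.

NheI sites (GCTAGC) start at positions 60, 98, 122.
NheI cuts after the first base of each site, so after positions 60, 98, 122.
SacI sites (GAGCTC) start at positions 27, 111.
SacI cuts after base 5 of each site (before the last base), so after positions 31, 115.
Combined cut positions: 31, 60, 98, 115, 122.
Circular molecule, 5 cuts → 5 fragments:
  32–60 → 29 bp
  61–98 → 38 bp
  99–115 → 17 bp
  116–122 → 7 bp
  123–206 then 1–31 → 84 + 31 = 115 bp
Sorted largest to smallest: 115, 38, 29, 17, 7 bp.

115, 38, 29, 17, 7 bp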